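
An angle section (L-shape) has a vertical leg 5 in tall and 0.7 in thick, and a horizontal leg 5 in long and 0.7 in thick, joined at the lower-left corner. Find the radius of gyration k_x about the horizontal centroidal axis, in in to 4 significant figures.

Treat the section as a set of non-overlapping primitives; coordinates are from the bounding-box lower-left.
Vertical leg: 0.7 × 5, A = 3.5 in², y = 2.5 in, Ī = 7.29167 in⁴.
Horizontal leg (remainder): 4.3 × 0.7, A = 3.01 in², y = 0.35 in, Ī = 0.122908 in⁴.
Centroid: ȳ = ΣA·y / ΣA = 1.50591 in.
Transfer each piece to the horizontal centroidal axis using Ī + A·d² with d = y − 1.50591:
  vertical leg: d = 0.994086 in → contributes +10.7504 in⁴
  horizontal leg (remainder): d = -1.15591 in → contributes +4.14468 in⁴
Total I = 14.8951 in⁴.
Radius of gyration: k = √(I/A) = √(14.8951 / 6.51) = 1.51262 in.

k_x ≈ 1.513 in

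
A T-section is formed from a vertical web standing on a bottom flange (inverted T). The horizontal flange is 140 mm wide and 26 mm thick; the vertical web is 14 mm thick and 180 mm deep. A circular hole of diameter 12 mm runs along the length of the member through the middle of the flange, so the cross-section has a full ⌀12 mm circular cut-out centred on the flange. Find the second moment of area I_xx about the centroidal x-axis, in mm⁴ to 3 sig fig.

Treat the section as a set of non-overlapping primitives; coordinates are from the bounding-box lower-left.
Flange: 140 × 26, A = 3 640 mm², y = 13 mm, Ī = 205 053 mm⁴.
Web: 14 × 180, A = 2 520 mm², y = 116 mm, Ī = 6 804 000 mm⁴.
Hole (subtracted): ⌀12, A = 113.1 mm², y = 13 mm, Ī = 1017.9 mm⁴.
Centroid: ȳ = ΣA·y / ΣA = 55.924 mm.
Transfer each piece to the centroidal x-axis using Ī + A·d² with d = y − 55.924:
  flange: d = -42.924 mm → contributes +6 911 785 mm⁴
  web: d = 60.076 mm → contributes +15 898 859 mm⁴
  hole: d = -42.924 mm → contributes −209 401 mm⁴
Total I = 22 601 244 mm⁴.

I_xx ≈ 2.26 × 10⁷ mm⁴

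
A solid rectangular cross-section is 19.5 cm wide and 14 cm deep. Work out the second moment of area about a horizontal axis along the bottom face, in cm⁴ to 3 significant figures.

I_base ≈ 1.78 × 10⁴ cm⁴

The section: 19.5 × 14, A = 273 cm², y = 7 cm, Ī = 4 459 cm⁴.
Transfer it to the base of the section using Ī + A·d² with d = y − 0:
  the section: d = 7 cm → contributes +17 836 cm⁴
Total I = 17 836 cm⁴.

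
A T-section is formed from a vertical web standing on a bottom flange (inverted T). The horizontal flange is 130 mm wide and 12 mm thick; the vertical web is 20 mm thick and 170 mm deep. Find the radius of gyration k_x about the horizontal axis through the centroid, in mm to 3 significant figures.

Treat the section as a set of non-overlapping primitives; coordinates are from the bounding-box lower-left.
Flange: 130 × 12, A = 1 560 mm², y = 6 mm, Ī = 18 720 mm⁴.
Web: 20 × 170, A = 3 400 mm², y = 97 mm, Ī = 8 188 333 mm⁴.
Centroid: ȳ = ΣA·y / ΣA = 68.379 mm.
Transfer each piece to the horizontal axis through the centroid using Ī + A·d² with d = y − 68.379:
  flange: d = -62.379 mm → contributes +6 088 904 mm⁴
  web: d = 28.621 mm → contributes +10 973 477 mm⁴
Total I = 17 062 381 mm⁴.
Radius of gyration: k = √(I/A) = √(17 062 381 / 4 960) = 58.651 mm.

k_x ≈ 58.7 mm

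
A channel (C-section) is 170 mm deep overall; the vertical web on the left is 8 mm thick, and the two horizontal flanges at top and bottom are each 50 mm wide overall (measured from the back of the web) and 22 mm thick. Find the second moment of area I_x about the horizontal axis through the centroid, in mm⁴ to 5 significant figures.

I_x ≈ 1.3470 × 10⁷ mm⁴

Split into non-overlapping primitives; take the origin at the lower-left of the bounding box.
Web: 8 × 170, A = 1 360 mm², y = 85 mm, Ī = 3 275 333 mm⁴.
Top flange (beyond web): 42 × 22, A = 924 mm², y = 159 mm, Ī = 37 268 mm⁴.
Bottom flange (beyond web): 42 × 22, A = 924 mm², y = 11 mm, Ī = 37 268 mm⁴.
By symmetry the centroid is at mid-height, ȳ = 85 mm.
Transfer each piece to the horizontal axis through the centroid using Ī + A·d² with d = y − 85:
  web: d = 0 mm → contributes +3 275 333 mm⁴
  top flange (beyond web): d = 74 mm → contributes +5 097 092 mm⁴
  bottom flange (beyond web): d = -74 mm → contributes +5 097 092 mm⁴
Total I = 13 469 517 mm⁴.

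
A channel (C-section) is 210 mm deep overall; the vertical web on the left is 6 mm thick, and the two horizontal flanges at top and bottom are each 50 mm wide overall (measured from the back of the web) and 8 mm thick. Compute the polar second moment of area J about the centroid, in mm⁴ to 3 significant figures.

J ≈ 1.22 × 10⁷ mm⁴

Decompose the section into non-overlapping parts with the origin at the bottom-left of its bounding rectangle.
Web: 6 × 210, A = 1 260 mm², y = 105 mm, Ī = 4 630 500 mm⁴.
Top flange (beyond web): 44 × 8, A = 352 mm², y = 206 mm, Ī = 1877.3 mm⁴.
Bottom flange (beyond web): 44 × 8, A = 352 mm², y = 4 mm, Ī = 1877.3 mm⁴.
By symmetry the centroid is at mid-height, ȳ = 105 mm.
Transfer each piece to the centroidal x-axis using Ī + A·d² with d = y − 105:
  web: d = 0 mm → contributes +4 630 500 mm⁴
  top flange (beyond web): d = 101 mm → contributes +3 592 629 mm⁴
  bottom flange (beyond web): d = -101 mm → contributes +3 592 629 mm⁴
Total I = 11 815 759 mm⁴.
For the y-axis: x̄ = 11.961 mm.
Repeating about the centroidal y-axis gives I_y = 399 640 mm⁴.
Polar second moment: J = I_x + I_y = 12 215 398 mm⁴.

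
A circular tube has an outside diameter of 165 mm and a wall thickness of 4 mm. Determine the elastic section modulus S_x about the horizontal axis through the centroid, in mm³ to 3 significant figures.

S_x ≈ 7.95 × 10⁴ mm³

Break the section into simple shapes (no overlaps), measuring from the bottom-left corner of the bounding box.
Outer circle: ⌀165, A = 21 382 mm², y = 82.5 mm, Ī = 36 383 601 mm⁴.
Bore (subtracted): ⌀157, A = 19 359 mm², y = 82.5 mm, Ī = 29 824 180 mm⁴.
By symmetry the centroid is at mid-height, ȳ = 82.5 mm.
All pieces are centred on the horizontal axis through the centroid, so I = ΣĪ (holes subtracted) = 6 559 421 mm⁴.
Extreme fibre distance c = 82.5 mm; S = I/c = 79 508 mm³.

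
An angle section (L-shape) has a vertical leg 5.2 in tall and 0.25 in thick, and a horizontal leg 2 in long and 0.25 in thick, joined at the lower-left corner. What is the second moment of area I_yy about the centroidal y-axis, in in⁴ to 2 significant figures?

I_yy ≈ 0.45 in⁴

Break the section into simple shapes (no overlaps), measuring from the bottom-left corner of the bounding box.
Vertical leg: 0.25 × 5.2, A = 1.3 in², x = 0.125 in, Ī = 0.006771 in⁴.
Horizontal leg (remainder): 1.75 × 0.25, A = 0.4375 in², x = 1.125 in, Ī = 0.1117 in⁴.
Centroid: x̄ = ΣA·x / ΣA = 0.3768 in.
Transfer each piece to the centroidal y-axis using Ī + A·d² with d = x − 0.3768:
  vertical leg: d = -0.2518 in → contributes +0.08919 in⁴
  horizontal leg (remainder): d = 0.7482 in → contributes +0.3566 in⁴
Total I = 0.4458 in⁴.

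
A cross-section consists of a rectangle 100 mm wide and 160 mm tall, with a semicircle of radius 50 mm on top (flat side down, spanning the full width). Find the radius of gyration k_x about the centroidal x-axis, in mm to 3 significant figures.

Treat the section as a set of non-overlapping primitives; coordinates are from the bounding-box lower-left.
Rectangular body: 100 × 160, A = 16 000 mm², y = 80 mm, Ī = 34 133 333 mm⁴.
Semicircular cap: semicircle r = 50, A = 3 927 mm², y = 181.22 mm, Ī = 685 981 mm⁴.
Centroid: ȳ = ΣA·y / ΣA = 99.947 mm.
Transfer each piece to the centroidal x-axis using Ī + A·d² with d = y − 99.947:
  rectangular body: d = -19.947 mm → contributes +40 499 744 mm⁴
  semicircular cap: d = 81.273 mm → contributes +26 625 071 mm⁴
Total I = 67 124 815 mm⁴.
Radius of gyration: k = √(I/A) = √(67 124 815 / 19 927) = 58.039 mm.

k_x ≈ 58.0 mm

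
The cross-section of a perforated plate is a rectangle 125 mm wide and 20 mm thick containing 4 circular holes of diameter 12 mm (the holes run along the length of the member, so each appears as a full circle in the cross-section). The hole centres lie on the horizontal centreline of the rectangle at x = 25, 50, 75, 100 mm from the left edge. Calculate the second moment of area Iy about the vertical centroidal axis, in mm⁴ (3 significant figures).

Treat the section as a set of non-overlapping primitives; coordinates are from the bounding-box lower-left.
Plate: 125 × 20, A = 2 500 mm², x = 62.5 mm, Ī = 3 255 208 mm⁴.
Hole 1 (subtracted): ⌀12, A = 113.1 mm², x = 25 mm, Ī = 1017.9 mm⁴.
Hole 2 (subtracted): ⌀12, A = 113.1 mm², x = 50 mm, Ī = 1017.9 mm⁴.
Hole 3 (subtracted): ⌀12, A = 113.1 mm², x = 75 mm, Ī = 1017.9 mm⁴.
Hole 4 (subtracted): ⌀12, A = 113.1 mm², x = 100 mm, Ī = 1017.9 mm⁴.
By symmetry the centroid is at mid-width, x̄ = 62.5 mm.
Transfer each piece to the vertical centroidal axis using Ī + A·d² with d = x − 62.5:
  plate: d = 0 mm → contributes +3 255 208 mm⁴
  hole 1: d = -37.5 mm → contributes −160 061 mm⁴
  hole 2: d = -12.5 mm → contributes −18 689 mm⁴
  hole 3: d = 12.5 mm → contributes −18 689 mm⁴
  hole 4: d = 37.5 mm → contributes −160 061 mm⁴
Total I = 2 897 708 mm⁴.

Iy ≈ 2.90 × 10⁶ mm⁴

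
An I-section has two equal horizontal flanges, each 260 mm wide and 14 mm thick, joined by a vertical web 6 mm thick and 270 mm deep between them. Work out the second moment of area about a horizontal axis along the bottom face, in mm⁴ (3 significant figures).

I_base ≈ 3.54 × 10⁸ mm⁴

Treat the section as a set of non-overlapping primitives; coordinates are from the bounding-box lower-left.
Bottom flange: 260 × 14, A = 3 640 mm², y = 7 mm, Ī = 59 453 mm⁴.
Web: 6 × 270, A = 1 620 mm², y = 149 mm, Ī = 9 841 500 mm⁴.
Top flange: 260 × 14, A = 3 640 mm², y = 291 mm, Ī = 59 453 mm⁴.
Transfer each piece to the base of the section using Ī + A·d² with d = y − 0:
  bottom flange: d = 7 mm → contributes +237 813 mm⁴
  web: d = 149 mm → contributes +45 807 120 mm⁴
  top flange: d = 291 mm → contributes +308 298 293 mm⁴
Total I = 354 343 227 mm⁴.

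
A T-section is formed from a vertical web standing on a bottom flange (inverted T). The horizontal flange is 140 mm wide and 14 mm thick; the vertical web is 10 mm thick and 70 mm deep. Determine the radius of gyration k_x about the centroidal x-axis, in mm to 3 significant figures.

Treat the section as a set of non-overlapping primitives; coordinates are from the bounding-box lower-left.
Flange: 140 × 14, A = 1 960 mm², y = 7 mm, Ī = 32 013 mm⁴.
Web: 10 × 70, A = 700 mm², y = 49 mm, Ī = 285 833 mm⁴.
Centroid: ȳ = ΣA·y / ΣA = 18.053 mm.
Transfer each piece to the centroidal x-axis using Ī + A·d² with d = y − 18.053:
  flange: d = -11.053 mm → contributes +271 448 mm⁴
  web: d = 30.947 mm → contributes +956 251 mm⁴
Total I = 1 227 699 mm⁴.
Radius of gyration: k = √(I/A) = √(1 227 699 / 2 660) = 21.484 mm.

k_x ≈ 21.5 mm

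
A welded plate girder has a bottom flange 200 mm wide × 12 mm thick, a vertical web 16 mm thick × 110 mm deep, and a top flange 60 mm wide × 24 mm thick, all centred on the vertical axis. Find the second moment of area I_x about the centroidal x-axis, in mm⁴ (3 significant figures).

I_x ≈ 1.68 × 10⁷ mm⁴

Decompose the section into non-overlapping parts with the origin at the bottom-left of its bounding rectangle.
Bottom plate: 200 × 12, A = 2 400 mm², y = 6 mm, Ī = 28 800 mm⁴.
Web plate: 16 × 110, A = 1 760 mm², y = 67 mm, Ī = 1 774 667 mm⁴.
Top plate: 60 × 24, A = 1 440 mm², y = 134 mm, Ī = 69 120 mm⁴.
Centroid: ȳ = ΣA·y / ΣA = 58.086 mm.
Transfer each piece to the centroidal x-axis using Ī + A·d² with d = y − 58.086:
  bottom plate: d = -52.086 mm → contributes +6 539 812 mm⁴
  web plate: d = 8.9143 mm → contributes +1 914 524 mm⁴
  top plate: d = 75.914 mm → contributes +8 367 809 mm⁴
Total I = 16 822 146 mm⁴.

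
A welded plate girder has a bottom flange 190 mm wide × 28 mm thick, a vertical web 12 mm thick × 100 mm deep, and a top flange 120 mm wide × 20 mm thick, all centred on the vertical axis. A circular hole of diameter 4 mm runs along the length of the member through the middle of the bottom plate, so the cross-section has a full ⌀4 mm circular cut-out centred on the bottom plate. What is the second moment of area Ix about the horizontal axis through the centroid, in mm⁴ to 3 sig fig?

Decompose the section into non-overlapping parts with the origin at the bottom-left of its bounding rectangle.
Bottom plate: 190 × 28, A = 5 320 mm², y = 14 mm, Ī = 347 573 mm⁴.
Web plate: 12 × 100, A = 1 200 mm², y = 78 mm, Ī = 1 000 000 mm⁴.
Top plate: 120 × 20, A = 2 400 mm², y = 138 mm, Ī = 80 000 mm⁴.
Hole (subtracted): ⌀4, A = 12.566 mm², y = 14 mm, Ī = 12.566 mm⁴.
Centroid: ȳ = ΣA·y / ΣA = 56.032 mm.
Transfer each piece to the horizontal axis through the centroid using Ī + A·d² with d = y − 56.032:
  bottom plate: d = -42.032 mm → contributes +9 746 497 mm⁴
  web plate: d = 21.968 mm → contributes +1 579 095 mm⁴
  top plate: d = 81.968 mm → contributes +16 204 886 mm⁴
  hole: d = -42.032 mm → contributes −22 214 mm⁴
Total I = 27 508 264 mm⁴.

Ix ≈ 2.75 × 10⁷ mm⁴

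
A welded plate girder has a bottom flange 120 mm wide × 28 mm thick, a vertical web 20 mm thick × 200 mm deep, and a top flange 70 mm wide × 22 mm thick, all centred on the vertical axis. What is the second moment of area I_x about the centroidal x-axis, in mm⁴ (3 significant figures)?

Treat the section as a set of non-overlapping primitives; coordinates are from the bounding-box lower-left.
Bottom plate: 120 × 28, A = 3 360 mm², y = 14 mm, Ī = 219 520 mm⁴.
Web plate: 20 × 200, A = 4 000 mm², y = 128 mm, Ī = 13 333 333 mm⁴.
Top plate: 70 × 22, A = 1 540 mm², y = 239 mm, Ī = 62 113 mm⁴.
Centroid: ȳ = ΣA·y / ΣA = 104.17 mm.
Transfer each piece to the centroidal x-axis using Ī + A·d² with d = y − 104.17:
  bottom plate: d = -90.169 mm → contributes +27 537 548 mm⁴
  web plate: d = 23.831 mm → contributes +15 605 087 mm⁴
  top plate: d = 134.83 mm → contributes +28 058 578 mm⁴
Total I = 71 201 214 mm⁴.

I_x ≈ 7.12 × 10⁷ mm⁴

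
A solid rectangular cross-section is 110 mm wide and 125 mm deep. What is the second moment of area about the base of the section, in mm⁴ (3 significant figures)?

I_base ≈ 7.16 × 10⁷ mm⁴

The section: 110 × 125, A = 13 750 mm², y = 62.5 mm, Ī = 17 903 646 mm⁴.
Transfer it to the bottom edge using Ī + A·d² with d = y − 0:
  the section: d = 62.5 mm → contributes +71 614 583 mm⁴
Total I = 71 614 583 mm⁴.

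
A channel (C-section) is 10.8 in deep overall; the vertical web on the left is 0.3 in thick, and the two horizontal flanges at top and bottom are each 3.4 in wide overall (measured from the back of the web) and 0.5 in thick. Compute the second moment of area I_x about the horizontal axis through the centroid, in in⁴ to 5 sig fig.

Break the section into simple shapes (no overlaps), measuring from the bottom-left corner of the bounding box.
Web: 0.3 × 10.8, A = 3.24 in², y = 5.4 in, Ī = 31.4928 in⁴.
Top flange (beyond web): 3.1 × 0.5, A = 1.55 in², y = 10.55 in, Ī = 0.03229167 in⁴.
Bottom flange (beyond web): 3.1 × 0.5, A = 1.55 in², y = 0.25 in, Ī = 0.03229167 in⁴.
By symmetry the centroid is at mid-height, ȳ = 5.4 in.
Transfer each piece to the horizontal axis through the centroid using Ī + A·d² with d = y − 5.4:
  web: d = 0 in → contributes +31.4928 in⁴
  top flange (beyond web): d = 5.15 in → contributes +41.14217 in⁴
  bottom flange (beyond web): d = -5.15 in → contributes +41.14217 in⁴
Total I = 113.7771 in⁴.

I_x ≈ 113.78 in⁴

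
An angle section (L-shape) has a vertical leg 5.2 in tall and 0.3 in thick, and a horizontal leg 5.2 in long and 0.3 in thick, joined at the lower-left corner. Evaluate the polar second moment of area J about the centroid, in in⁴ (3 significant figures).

Treat the section as a set of non-overlapping primitives; coordinates are from the bounding-box lower-left.
Vertical leg: 0.3 × 5.2, A = 1.56 in², y = 2.6 in, Ī = 3.5152 in⁴.
Horizontal leg (remainder): 4.9 × 0.3, A = 1.47 in², y = 0.15 in, Ī = 0.011025 in⁴.
Centroid: ȳ = ΣA·y / ΣA = 1.4114 in.
Transfer each piece to the centroidal x-axis using Ī + A·d² with d = y − 1.4114:
  vertical leg: d = 1.1886 in → contributes +5.7192 in⁴
  horizontal leg (remainder): d = -1.2614 in → contributes +2.3499 in⁴
Total I = 8.0691 in⁴.
For the y-axis: x̄ = 1.4114 in.
Repeating about the centroidal y-axis gives I_y = 8.0691 in⁴.
Polar second moment: J = I_x + I_y = 16.138 in⁴.

J ≈ 16.1 in⁴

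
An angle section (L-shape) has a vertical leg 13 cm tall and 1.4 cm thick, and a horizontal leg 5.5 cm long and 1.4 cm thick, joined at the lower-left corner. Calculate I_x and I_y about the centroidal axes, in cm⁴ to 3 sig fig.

I_x ≈ 404 cm⁴, I_y ≈ 44.0 cm⁴

Break the section into simple shapes (no overlaps), measuring from the bottom-left corner of the bounding box.
Vertical leg: 1.4 × 13, A = 18.2 cm², y = 6.5 cm, Ī = 256.32 cm⁴.
Horizontal leg (remainder): 4.1 × 1.4, A = 5.74 cm², y = 0.7 cm, Ī = 0.93753 cm⁴.
Centroid: ȳ = ΣA·y / ΣA = 5.1094 cm.
Transfer each piece to the centroidal x-axis using Ī + A·d² with d = y − 5.1094:
  vertical leg: d = 1.3906 cm → contributes +291.51 cm⁴
  horizontal leg (remainder): d = -4.4094 cm → contributes +112.54 cm⁴
Total I = 404.05 cm⁴.
For the y-axis: x̄ = 1.3594 cm.
Repeating about the centroidal y-axis gives I_y = 44.014 cm⁴.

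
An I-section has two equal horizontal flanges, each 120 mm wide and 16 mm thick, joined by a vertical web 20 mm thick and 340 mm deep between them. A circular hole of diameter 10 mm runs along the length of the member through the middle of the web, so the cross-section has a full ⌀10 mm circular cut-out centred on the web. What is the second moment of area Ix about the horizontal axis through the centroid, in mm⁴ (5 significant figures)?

Decompose the section into non-overlapping parts with the origin at the bottom-left of its bounding rectangle.
Bottom flange: 120 × 16, A = 1 920 mm², y = 8 mm, Ī = 40 960 mm⁴.
Web: 20 × 340, A = 6 800 mm², y = 186 mm, Ī = 65 506 667 mm⁴.
Top flange: 120 × 16, A = 1 920 mm², y = 364 mm, Ī = 40 960 mm⁴.
Hole (subtracted): ⌀10, A = 78.53982 mm², y = 186 mm, Ī = 490.8739 mm⁴.
By symmetry the centroid is at mid-height, ȳ = 186 mm.
Transfer each piece to the horizontal axis through the centroid using Ī + A·d² with d = y − 186:
  bottom flange: d = -178 mm → contributes +60 874 240 mm⁴
  web: d = 0 mm → contributes +65 506 667 mm⁴
  top flange: d = 178 mm → contributes +60 874 240 mm⁴
  hole: d = 0 mm → contributes −490.8739 mm⁴
Total I = 187 254 656 mm⁴.

Ix ≈ 1.8725 × 10⁸ mm⁴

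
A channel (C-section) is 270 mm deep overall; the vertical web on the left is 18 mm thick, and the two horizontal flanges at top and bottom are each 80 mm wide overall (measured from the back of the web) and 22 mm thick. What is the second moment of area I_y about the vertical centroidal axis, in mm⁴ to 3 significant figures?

I_y ≈ 3.80 × 10⁶ mm⁴

Break the section into simple shapes (no overlaps), measuring from the bottom-left corner of the bounding box.
Web: 18 × 270, A = 4 860 mm², x = 9 mm, Ī = 131 220 mm⁴.
Top flange (beyond web): 62 × 22, A = 1 364 mm², x = 49 mm, Ī = 436 935 mm⁴.
Bottom flange (beyond web): 62 × 22, A = 1 364 mm², x = 49 mm, Ī = 436 935 mm⁴.
Centroid: x̄ = ΣA·x / ΣA = 23.381 mm.
Transfer each piece to the vertical centroidal axis using Ī + A·d² with d = x − 23.381:
  web: d = -14.381 mm → contributes +1 136 276 mm⁴
  top flange (beyond web): d = 25.619 mm → contributes +1 332 201 mm⁴
  bottom flange (beyond web): d = 25.619 mm → contributes +1 332 201 mm⁴
Total I = 3 800 678 mm⁴.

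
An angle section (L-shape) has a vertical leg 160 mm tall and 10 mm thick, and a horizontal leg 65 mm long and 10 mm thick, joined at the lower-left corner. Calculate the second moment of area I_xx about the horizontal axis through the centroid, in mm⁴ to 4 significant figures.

I_xx ≈ 5.720 × 10⁶ mm⁴

Split into non-overlapping primitives; take the origin at the lower-left of the bounding box.
Vertical leg: 10 × 160, A = 1 600 mm², y = 80 mm, Ī = 3 413 333 mm⁴.
Horizontal leg (remainder): 55 × 10, A = 550 mm², y = 5 mm, Ī = 4583.33 mm⁴.
Centroid: ȳ = ΣA·y / ΣA = 60.814 mm.
Transfer each piece to the horizontal axis through the centroid using Ī + A·d² with d = y − 60.814:
  vertical leg: d = 19.186 mm → contributes +4 002 300 mm⁴
  horizontal leg (remainder): d = -55.814 mm → contributes +1 717 942 mm⁴
Total I = 5 720 242 mm⁴.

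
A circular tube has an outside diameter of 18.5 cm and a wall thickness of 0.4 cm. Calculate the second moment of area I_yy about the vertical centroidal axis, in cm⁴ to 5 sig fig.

Decompose the section into non-overlapping parts with the origin at the bottom-left of its bounding rectangle.
Outer circle: ⌀18.5, A = 268.8025 cm², x = 9.25 cm, Ī = 5749.854 cm⁴.
Bore (subtracted): ⌀17.7, A = 246.0574 cm², x = 9.25 cm, Ī = 4817.957 cm⁴.
By symmetry the centroid is at mid-width, x̄ = 9.25 cm.
All pieces are centred on the vertical centroidal axis, so I = ΣĪ (holes subtracted) = 931.8964 cm⁴.

I_yy ≈ 931.90 cm⁴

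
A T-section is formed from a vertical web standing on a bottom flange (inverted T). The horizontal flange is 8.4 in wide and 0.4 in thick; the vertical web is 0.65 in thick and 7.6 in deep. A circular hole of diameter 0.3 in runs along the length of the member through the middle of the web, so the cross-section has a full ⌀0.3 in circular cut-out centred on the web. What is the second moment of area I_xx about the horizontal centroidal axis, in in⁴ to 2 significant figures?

Break the section into simple shapes (no overlaps), measuring from the bottom-left corner of the bounding box.
Flange: 8.4 × 0.4, A = 3.36 in², y = 0.2 in, Ī = 0.0448 in⁴.
Web: 0.65 × 7.6, A = 4.94 in², y = 4.2 in, Ī = 23.78 in⁴.
Hole (subtracted): ⌀0.3, A = 0.07069 in², y = 4.2 in, Ī = 0.0003976 in⁴.
Centroid: ȳ = ΣA·y / ΣA = 2.567 in.
Transfer each piece to the horizontal centroidal axis using Ī + A·d² with d = y − 2.567:
  flange: d = -2.367 in → contributes +18.87 in⁴
  web: d = 1.633 in → contributes +36.95 in⁴
  hole: d = 1.633 in → contributes −0.1889 in⁴
Total I = 55.63 in⁴.

I_xx ≈ 56 in⁴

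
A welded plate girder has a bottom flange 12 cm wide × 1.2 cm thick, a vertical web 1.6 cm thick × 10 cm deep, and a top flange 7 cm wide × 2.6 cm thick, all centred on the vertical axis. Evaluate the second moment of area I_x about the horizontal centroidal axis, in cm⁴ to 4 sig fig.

Decompose the section into non-overlapping parts with the origin at the bottom-left of its bounding rectangle.
Bottom plate: 12 × 1.2, A = 14.4 cm², y = 0.6 cm, Ī = 1.728 cm⁴.
Web plate: 1.6 × 10, A = 16 cm², y = 6.2 cm, Ī = 133.333 cm⁴.
Top plate: 7 × 2.6, A = 18.2 cm², y = 12.5 cm, Ī = 10.2527 cm⁴.
Centroid: ȳ = ΣA·y / ΣA = 6.9 cm.
Transfer each piece to the horizontal centroidal axis using Ī + A·d² with d = y − 6.9:
  bottom plate: d = -6.3 cm → contributes +573.264 cm⁴
  web plate: d = -0.7 cm → contributes +141.173 cm⁴
  top plate: d = 5.6 cm → contributes +581.005 cm⁴
Total I = 1295.44 cm⁴.

I_x ≈ 1295 cm⁴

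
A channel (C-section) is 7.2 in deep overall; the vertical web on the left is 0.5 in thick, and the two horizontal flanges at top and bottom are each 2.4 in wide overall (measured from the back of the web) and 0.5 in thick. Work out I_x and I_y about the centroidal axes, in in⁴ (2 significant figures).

I_x ≈ 37 in⁴, I_y ≈ 2.4 in⁴

Treat the section as a set of non-overlapping primitives; coordinates are from the bounding-box lower-left.
Web: 0.5 × 7.2, A = 3.6 in², y = 3.6 in, Ī = 15.55 in⁴.
Top flange (beyond web): 1.9 × 0.5, A = 0.95 in², y = 6.95 in, Ī = 0.01979 in⁴.
Bottom flange (beyond web): 1.9 × 0.5, A = 0.95 in², y = 0.25 in, Ī = 0.01979 in⁴.
By symmetry the centroid is at mid-height, ȳ = 3.6 in.
Transfer each piece to the centroidal x-axis using Ī + A·d² with d = y − 3.6:
  web: d = 0 in → contributes +15.55 in⁴
  top flange (beyond web): d = 3.35 in → contributes +10.68 in⁴
  bottom flange (beyond web): d = -3.35 in → contributes +10.68 in⁴
Total I = 36.91 in⁴.
For the y-axis: x̄ = 0.6645 in.
Repeating about the centroidal y-axis gives I_y = 2.437 in⁴.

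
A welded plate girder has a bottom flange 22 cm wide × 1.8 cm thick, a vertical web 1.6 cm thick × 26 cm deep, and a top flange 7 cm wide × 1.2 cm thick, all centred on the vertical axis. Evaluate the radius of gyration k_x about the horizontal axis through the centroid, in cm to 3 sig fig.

k_x ≈ 10.3 cm

Split into non-overlapping primitives; take the origin at the lower-left of the bounding box.
Bottom plate: 22 × 1.8, A = 39.6 cm², y = 0.9 cm, Ī = 10.692 cm⁴.
Web plate: 1.6 × 26, A = 41.6 cm², y = 14.8 cm, Ī = 2343.5 cm⁴.
Top plate: 7 × 1.2, A = 8.4 cm², y = 28.4 cm, Ī = 1.008 cm⁴.
Centroid: ȳ = ΣA·y / ΣA = 9.9317 cm.
Transfer each piece to the horizontal axis through the centroid using Ī + A·d² with d = y − 9.9317:
  bottom plate: d = -9.0317 cm → contributes +3240.9 cm⁴
  web plate: d = 4.8683 cm → contributes +3329.4 cm⁴
  top plate: d = 18.468 cm → contributes +2866.1 cm⁴
Total I = 9436.4 cm⁴.
Radius of gyration: k = √(I/A) = √(9436.4 / 89.6) = 10.262 cm.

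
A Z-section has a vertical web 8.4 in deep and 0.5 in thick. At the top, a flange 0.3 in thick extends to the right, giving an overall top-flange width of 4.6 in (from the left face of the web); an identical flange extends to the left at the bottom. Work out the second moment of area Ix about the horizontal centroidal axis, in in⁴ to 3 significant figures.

Break the section into simple shapes (no overlaps), measuring from the bottom-left corner of the bounding box.
Web: 0.5 × 8.4, A = 4.2 in², y = 4.2 in, Ī = 24.696 in⁴.
Top flange (beyond web): 4.1 × 0.3, A = 1.23 in², y = 8.25 in, Ī = 0.009225 in⁴.
Bottom flange (beyond web): 4.1 × 0.3, A = 1.23 in², y = 0.15 in, Ī = 0.009225 in⁴.
Centroid: ȳ = ΣA·y / ΣA = 4.2 in.
Transfer each piece to the horizontal centroidal axis using Ī + A·d² with d = y − 4.2:
  web: d = 0 in → contributes +24.696 in⁴
  top flange (beyond web): d = 4.05 in → contributes +20.184 in⁴
  bottom flange (beyond web): d = -4.05 in → contributes +20.184 in⁴
Total I = 65.065 in⁴.

Ix ≈ 65.1 in⁴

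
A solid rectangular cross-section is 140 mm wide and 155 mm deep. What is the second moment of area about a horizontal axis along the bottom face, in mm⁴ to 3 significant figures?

The section: 140 × 155, A = 21 700 mm², y = 77.5 mm, Ī = 43 445 208 mm⁴.
Transfer it to a horizontal axis along the bottom face using Ī + A·d² with d = y − 0:
  the section: d = 77.5 mm → contributes +173 780 833 mm⁴
Total I = 173 780 833 mm⁴.

I_base ≈ 1.74 × 10⁸ mm⁴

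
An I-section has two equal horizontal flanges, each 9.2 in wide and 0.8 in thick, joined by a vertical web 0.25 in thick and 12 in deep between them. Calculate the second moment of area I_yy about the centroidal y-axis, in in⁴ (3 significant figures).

I_yy ≈ 104 in⁴

Split into non-overlapping primitives; take the origin at the lower-left of the bounding box.
Bottom flange: 9.2 × 0.8, A = 7.36 in², x = 4.6 in, Ī = 51.913 in⁴.
Web: 0.25 × 12, A = 3 in², x = 4.6 in, Ī = 0.015625 in⁴.
Top flange: 9.2 × 0.8, A = 7.36 in², x = 4.6 in, Ī = 51.913 in⁴.
By symmetry the centroid is at mid-width, x̄ = 4.6 in.
All pieces are centred on the centroidal y-axis, so I = ΣĪ = 103.84 in⁴.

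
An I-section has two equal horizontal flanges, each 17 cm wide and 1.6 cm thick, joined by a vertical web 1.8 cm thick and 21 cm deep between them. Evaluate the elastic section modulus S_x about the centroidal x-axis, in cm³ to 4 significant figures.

Split into non-overlapping primitives; take the origin at the lower-left of the bounding box.
Bottom flange: 17 × 1.6, A = 27.2 cm², y = 0.8 cm, Ī = 5.80267 cm⁴.
Web: 1.8 × 21, A = 37.8 cm², y = 12.1 cm, Ī = 1389.15 cm⁴.
Top flange: 17 × 1.6, A = 27.2 cm², y = 23.4 cm, Ī = 5.80267 cm⁴.
By symmetry the centroid is at mid-height, ȳ = 12.1 cm.
Transfer each piece to the centroidal x-axis using Ī + A·d² with d = y − 12.1:
  bottom flange: d = -11.3 cm → contributes +3478.97 cm⁴
  web: d = 0 cm → contributes +1389.15 cm⁴
  top flange: d = 11.3 cm → contributes +3478.97 cm⁴
Total I = 8347.09 cm⁴.
Extreme fibre distance c = 12.1 cm; S = I/c = 689.842 cm³.

S_x ≈ 689.8 cm³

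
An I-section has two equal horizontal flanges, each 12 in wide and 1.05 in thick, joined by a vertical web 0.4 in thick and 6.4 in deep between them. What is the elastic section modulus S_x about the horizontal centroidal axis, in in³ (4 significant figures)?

S_x ≈ 84.88 in³

Treat the section as a set of non-overlapping primitives; coordinates are from the bounding-box lower-left.
Bottom flange: 12 × 1.05, A = 12.6 in², y = 0.525 in, Ī = 1.15763 in⁴.
Web: 0.4 × 6.4, A = 2.56 in², y = 4.25 in, Ī = 8.73813 in⁴.
Top flange: 12 × 1.05, A = 12.6 in², y = 7.975 in, Ī = 1.15763 in⁴.
By symmetry the centroid is at mid-height, ȳ = 4.25 in.
Transfer each piece to the horizontal centroidal axis using Ī + A·d² with d = y − 4.25:
  bottom flange: d = -3.725 in → contributes +175.991 in⁴
  web: d = 0 in → contributes +8.73813 in⁴
  top flange: d = 3.725 in → contributes +175.991 in⁴
Total I = 360.719 in⁴.
Extreme fibre distance c = 4.25 in; S = I/c = 84.8751 in³.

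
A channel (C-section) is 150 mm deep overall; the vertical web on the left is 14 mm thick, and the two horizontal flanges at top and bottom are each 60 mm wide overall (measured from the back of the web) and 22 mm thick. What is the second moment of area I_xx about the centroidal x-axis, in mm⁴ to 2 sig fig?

I_xx ≈ 1.2 × 10⁷ mm⁴

Treat the section as a set of non-overlapping primitives; coordinates are from the bounding-box lower-left.
Web: 14 × 150, A = 2 100 mm², y = 75 mm, Ī = 3 937 500 mm⁴.
Top flange (beyond web): 46 × 22, A = 1 012 mm², y = 139 mm, Ī = 40 817 mm⁴.
Bottom flange (beyond web): 46 × 22, A = 1 012 mm², y = 11 mm, Ī = 40 817 mm⁴.
By symmetry the centroid is at mid-height, ȳ = 75 mm.
Transfer each piece to the centroidal x-axis using Ī + A·d² with d = y − 75:
  web: d = 0 mm → contributes +3 937 500 mm⁴
  top flange (beyond web): d = 64 mm → contributes +4 185 969 mm⁴
  bottom flange (beyond web): d = -64 mm → contributes +4 185 969 mm⁴
Total I = 12 309 439 mm⁴.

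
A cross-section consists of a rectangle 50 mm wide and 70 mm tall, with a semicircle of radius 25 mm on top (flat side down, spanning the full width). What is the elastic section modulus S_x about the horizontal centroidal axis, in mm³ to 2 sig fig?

S_x ≈ 6.1 × 10⁴ mm³

Break the section into simple shapes (no overlaps), measuring from the bottom-left corner of the bounding box.
Rectangular body: 50 × 70, A = 3 500 mm², y = 35 mm, Ī = 1 429 167 mm⁴.
Semicircular cap: semicircle r = 25, A = 981.7 mm², y = 80.61 mm, Ī = 42 874 mm⁴.
Centroid: ȳ = ΣA·y / ΣA = 44.99 mm.
Transfer each piece to the horizontal centroidal axis using Ī + A·d² with d = y − 44.99:
  rectangular body: d = -9.991 mm → contributes +1 778 548 mm⁴
  semicircular cap: d = 35.62 mm → contributes +1 288 442 mm⁴
Total I = 3 066 990 mm⁴.
Extreme fibre distance c = 50.01 mm; S = I/c = 61 329 mm³.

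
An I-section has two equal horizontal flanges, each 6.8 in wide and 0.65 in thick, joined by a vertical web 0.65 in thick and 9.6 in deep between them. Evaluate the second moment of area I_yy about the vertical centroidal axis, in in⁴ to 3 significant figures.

I_yy ≈ 34.3 in⁴

Split into non-overlapping primitives; take the origin at the lower-left of the bounding box.
Bottom flange: 6.8 × 0.65, A = 4.42 in², x = 3.4 in, Ī = 17.032 in⁴.
Web: 0.65 × 9.6, A = 6.24 in², x = 3.4 in, Ī = 0.2197 in⁴.
Top flange: 6.8 × 0.65, A = 4.42 in², x = 3.4 in, Ī = 17.032 in⁴.
By symmetry the centroid is at mid-width, x̄ = 3.4 in.
All pieces are centred on the vertical centroidal axis, so I = ΣĪ = 34.283 in⁴.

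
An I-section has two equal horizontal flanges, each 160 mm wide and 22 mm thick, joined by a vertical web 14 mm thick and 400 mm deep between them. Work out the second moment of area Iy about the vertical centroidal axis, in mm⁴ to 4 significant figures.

Iy ≈ 1.511 × 10⁷ mm⁴

Decompose the section into non-overlapping parts with the origin at the bottom-left of its bounding rectangle.
Bottom flange: 160 × 22, A = 3 520 mm², x = 80 mm, Ī = 7 509 333 mm⁴.
Web: 14 × 400, A = 5 600 mm², x = 80 mm, Ī = 91466.7 mm⁴.
Top flange: 160 × 22, A = 3 520 mm², x = 80 mm, Ī = 7 509 333 mm⁴.
By symmetry the centroid is at mid-width, x̄ = 80 mm.
All pieces are centred on the vertical centroidal axis, so I = ΣĪ = 15 110 133 mm⁴.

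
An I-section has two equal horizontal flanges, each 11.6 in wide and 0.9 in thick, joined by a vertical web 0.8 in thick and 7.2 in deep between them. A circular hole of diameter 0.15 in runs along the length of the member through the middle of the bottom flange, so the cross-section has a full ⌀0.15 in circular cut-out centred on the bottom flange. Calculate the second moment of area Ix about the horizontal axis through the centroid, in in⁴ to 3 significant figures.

Treat the section as a set of non-overlapping primitives; coordinates are from the bounding-box lower-left.
Bottom flange: 11.6 × 0.9, A = 10.44 in², y = 0.45 in, Ī = 0.7047 in⁴.
Web: 0.8 × 7.2, A = 5.76 in², y = 4.5 in, Ī = 24.883 in⁴.
Top flange: 11.6 × 0.9, A = 10.44 in², y = 8.55 in, Ī = 0.7047 in⁴.
Hole (subtracted): ⌀0.15, A = 0.017671 in², y = 0.45 in, Ī = 0.00002485 in⁴.
Centroid: ȳ = ΣA·y / ΣA = 4.5027 in.
Transfer each piece to the horizontal axis through the centroid using Ī + A·d² with d = y − 4.5027:
  bottom flange: d = -4.0527 in → contributes +172.17 in⁴
  web: d = -0.0026883 in → contributes +24.883 in⁴
  top flange: d = 4.0473 in → contributes +171.72 in⁴
  hole: d = -4.0527 in → contributes −0.29027 in⁴
Total I = 368.49 in⁴.

Ix ≈ 368 in⁴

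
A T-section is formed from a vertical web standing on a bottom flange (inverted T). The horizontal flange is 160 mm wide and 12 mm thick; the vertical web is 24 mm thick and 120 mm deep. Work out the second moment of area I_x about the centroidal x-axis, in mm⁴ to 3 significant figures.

Break the section into simple shapes (no overlaps), measuring from the bottom-left corner of the bounding box.
Flange: 160 × 12, A = 1 920 mm², y = 6 mm, Ī = 23 040 mm⁴.
Web: 24 × 120, A = 2 880 mm², y = 72 mm, Ī = 3 456 000 mm⁴.
Centroid: ȳ = ΣA·y / ΣA = 45.6 mm.
Transfer each piece to the centroidal x-axis using Ī + A·d² with d = y − 45.6:
  flange: d = -39.6 mm → contributes +3 033 907 mm⁴
  web: d = 26.4 mm → contributes +5 463 245 mm⁴
Total I = 8 497 152 mm⁴.

I_x ≈ 8.50 × 10⁶ mm⁴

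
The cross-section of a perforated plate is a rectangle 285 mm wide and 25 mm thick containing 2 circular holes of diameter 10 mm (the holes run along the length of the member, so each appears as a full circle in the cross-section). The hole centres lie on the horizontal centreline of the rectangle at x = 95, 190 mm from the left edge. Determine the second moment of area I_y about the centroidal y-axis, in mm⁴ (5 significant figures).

I_y ≈ 4.7872 × 10⁷ mm⁴

Break the section into simple shapes (no overlaps), measuring from the bottom-left corner of the bounding box.
Plate: 285 × 25, A = 7 125 mm², x = 142.5 mm, Ī = 48 227 344 mm⁴.
Hole 1 (subtracted): ⌀10, A = 78.53982 mm², x = 95 mm, Ī = 490.8739 mm⁴.
Hole 2 (subtracted): ⌀10, A = 78.53982 mm², x = 190 mm, Ī = 490.8739 mm⁴.
By symmetry the centroid is at mid-width, x̄ = 142.5 mm.
Transfer each piece to the centroidal y-axis using Ī + A·d² with d = x − 142.5:
  plate: d = 0 mm → contributes +48 227 344 mm⁴
  hole 1: d = -47.5 mm → contributes −177696.3 mm⁴
  hole 2: d = 47.5 mm → contributes −177696.3 mm⁴
Total I = 47 871 951 mm⁴.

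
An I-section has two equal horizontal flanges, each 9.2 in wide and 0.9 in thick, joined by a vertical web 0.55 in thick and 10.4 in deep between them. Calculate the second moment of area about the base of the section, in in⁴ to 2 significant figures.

I_base ≈ 1400 in⁴

Treat the section as a set of non-overlapping primitives; coordinates are from the bounding-box lower-left.
Bottom flange: 9.2 × 0.9, A = 8.28 in², y = 0.45 in, Ī = 0.5589 in⁴.
Web: 0.55 × 10.4, A = 5.72 in², y = 6.1 in, Ī = 51.56 in⁴.
Top flange: 9.2 × 0.9, A = 8.28 in², y = 11.75 in, Ī = 0.5589 in⁴.
Transfer each piece to the bottom edge using Ī + A·d² with d = y − 0:
  bottom flange: d = 0.45 in → contributes +2.236 in⁴
  web: d = 6.1 in → contributes +264.4 in⁴
  top flange: d = 11.75 in → contributes +1 144 in⁴
Total I = 1 410 in⁴.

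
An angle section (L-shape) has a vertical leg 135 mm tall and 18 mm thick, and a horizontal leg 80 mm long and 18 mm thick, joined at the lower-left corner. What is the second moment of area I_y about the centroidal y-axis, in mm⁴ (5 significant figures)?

I_y ≈ 1.6467 × 10⁶ mm⁴

Treat the section as a set of non-overlapping primitives; coordinates are from the bounding-box lower-left.
Vertical leg: 18 × 135, A = 2 430 mm², x = 9 mm, Ī = 65 610 mm⁴.
Horizontal leg (remainder): 62 × 18, A = 1 116 mm², x = 49 mm, Ī = 357 492 mm⁴.
Centroid: x̄ = ΣA·x / ΣA = 21.58883 mm.
Transfer each piece to the centroidal y-axis using Ī + A·d² with d = x − 21.58883:
  vertical leg: d = -12.58883 mm → contributes +450713.2 mm⁴
  horizontal leg (remainder): d = 27.41117 mm → contributes +1 196 023 mm⁴
Total I = 1 646 737 mm⁴.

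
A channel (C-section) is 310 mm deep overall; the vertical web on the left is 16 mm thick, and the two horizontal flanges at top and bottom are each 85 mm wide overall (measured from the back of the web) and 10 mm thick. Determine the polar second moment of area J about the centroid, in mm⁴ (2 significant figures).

Break the section into simple shapes (no overlaps), measuring from the bottom-left corner of the bounding box.
Web: 16 × 310, A = 4 960 mm², y = 155 mm, Ī = 39 721 333 mm⁴.
Top flange (beyond web): 69 × 10, A = 690 mm², y = 305 mm, Ī = 5 750 mm⁴.
Bottom flange (beyond web): 69 × 10, A = 690 mm², y = 5 mm, Ī = 5 750 mm⁴.
By symmetry the centroid is at mid-height, ȳ = 155 mm.
Transfer each piece to the centroidal x-axis using Ī + A·d² with d = y − 155:
  web: d = 0 mm → contributes +39 721 333 mm⁴
  top flange (beyond web): d = 150 mm → contributes +15 530 750 mm⁴
  bottom flange (beyond web): d = -150 mm → contributes +15 530 750 mm⁴
Total I = 70 782 833 mm⁴.
For the y-axis: x̄ = 17.25 mm.
Repeating about the centroidal y-axis gives I_y = 2 603 395 mm⁴.
Polar second moment: J = I_x + I_y = 73 386 228 mm⁴.

J ≈ 7.3 × 10⁷ mm⁴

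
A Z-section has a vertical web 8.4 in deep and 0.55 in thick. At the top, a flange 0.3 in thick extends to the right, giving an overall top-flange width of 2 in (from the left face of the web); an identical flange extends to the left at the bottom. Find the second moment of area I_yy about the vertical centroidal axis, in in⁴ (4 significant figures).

I_yy ≈ 1.139 in⁴

Break the section into simple shapes (no overlaps), measuring from the bottom-left corner of the bounding box.
Web: 0.55 × 8.4, A = 4.62 in², x = 1.725 in, Ī = 0.116463 in⁴.
Top flange (beyond web): 1.45 × 0.3, A = 0.435 in², x = 2.725 in, Ī = 0.0762156 in⁴.
Bottom flange (beyond web): 1.45 × 0.3, A = 0.435 in², x = 0.725 in, Ī = 0.0762156 in⁴.
Centroid: x̄ = ΣA·x / ΣA = 1.725 in.
Transfer each piece to the vertical centroidal axis using Ī + A·d² with d = x − 1.725:
  web: d = 0 in → contributes +0.116463 in⁴
  top flange (beyond web): d = 1 in → contributes +0.511216 in⁴
  bottom flange (beyond web): d = -1 in → contributes +0.511216 in⁴
Total I = 1.13889 in⁴.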